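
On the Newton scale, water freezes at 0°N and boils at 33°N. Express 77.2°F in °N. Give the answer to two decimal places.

8.29°N

First in Celsius: (77.2 - 32) × 5/9 = 25.1111°C.
Linearly onto the Newton scale: 0 + (25.1111 / 100) × (33 - 0) = 8.29°N.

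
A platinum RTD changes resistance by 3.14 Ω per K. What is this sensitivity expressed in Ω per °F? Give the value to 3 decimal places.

Since only a temperature interval is involved, the additive offset between the scales drops out.
A change of 1°F is a change of 5/9 K, so per °F the value is 3.14 × 5/9 = 1.744.

1.744 Ω per °F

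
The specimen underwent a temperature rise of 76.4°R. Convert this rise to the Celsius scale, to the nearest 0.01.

For a temperature interval the offset drops out; only the factor 5/9 applies.
76.4 × 5/9 = 42.44.

42.44°C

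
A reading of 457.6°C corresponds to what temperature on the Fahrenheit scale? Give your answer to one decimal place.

In Fahrenheit: 457.6000 × 1.8 + 32 = 855.7°F.

855.7°F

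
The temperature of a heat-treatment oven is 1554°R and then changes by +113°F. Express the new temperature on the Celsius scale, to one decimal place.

653.0°C

Initial temperature in Celsius: (1554 - 491.67) × 5/9 = 590.1833°C.
The 113°F change is an interval, so only the factor 5/9 applies: +113 × 5/9 = +62.7778°C.
Final Celsius temperature: 590.1833 + 62.7778 = 652.9611°C.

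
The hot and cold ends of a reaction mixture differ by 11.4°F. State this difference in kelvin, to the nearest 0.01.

6.33 K

Only the scale ratio 5/9 matters for a change in temperature.
11.4 × 5/9 = 6.33.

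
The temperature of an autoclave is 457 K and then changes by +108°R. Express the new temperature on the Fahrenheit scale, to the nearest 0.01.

470.93°F

Initial temperature in Celsius: 457 - 273.15 = 183.8500°C.
The 108°R change is an interval, so only the factor 5/9 applies: +108 × 5/9 = +60.0000°C.
Final Celsius temperature: 183.8500 + 60.0000 = 243.8500°C.
In Fahrenheit: 243.8500 × 1.8 + 32 = 470.93°F.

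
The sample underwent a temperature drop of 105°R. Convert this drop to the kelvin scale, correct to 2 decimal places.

An interval of 1°R corresponds to 5/9 K.
105 × 5/9 = 58.33.

58.33 K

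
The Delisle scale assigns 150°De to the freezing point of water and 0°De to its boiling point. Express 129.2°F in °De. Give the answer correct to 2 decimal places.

First in Celsius: (129.2 - 32) × 5/9 = 54.0000°C.
Linearly onto the Delisle scale: 150 + (54.0000 / 100) × (0 - 150) = 69.00°De.

69.00°De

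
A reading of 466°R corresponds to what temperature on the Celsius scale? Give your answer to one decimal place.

-14.3°C

In Celsius: (466 - 491.67) × 5/9 = -14.2611°C.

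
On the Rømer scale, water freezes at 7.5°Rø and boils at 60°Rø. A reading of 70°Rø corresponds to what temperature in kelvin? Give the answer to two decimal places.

392.20 K

Linear interpolation between the fixed points: C = (70 - 7.5) × 100 / (60 - 7.5) = 119.0476°C.
Then 119.0476 + 273.15 = 392.20 K.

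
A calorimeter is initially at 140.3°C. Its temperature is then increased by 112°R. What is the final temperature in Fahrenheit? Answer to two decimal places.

The 112°R change is an interval, so only the factor 5/9 applies: +112 × 5/9 = +62.2222°C.
Final Celsius temperature: 140.3000 + 62.2222 = 202.5222°C.
In Fahrenheit: 202.5222 × 1.8 + 32 = 396.54°F.

396.54°F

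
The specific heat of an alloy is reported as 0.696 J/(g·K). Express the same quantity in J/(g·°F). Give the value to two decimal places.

Since only a temperature interval is involved, the additive offset between the scales drops out.
A change of 1°F is a change of 5/9 K, so per °F the value is 0.696 × 5/9 = 0.39.

0.39 J/(g·°F)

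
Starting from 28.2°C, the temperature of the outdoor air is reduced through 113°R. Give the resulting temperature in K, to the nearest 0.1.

238.6 K

The 113°R change is an interval, so only the factor 5/9 applies: -113 × 5/9 = -62.7778°C.
Final Celsius temperature: 28.2000 - 62.7778 = -34.5778°C.
In kelvin: -34.5778 + 273.15 = 238.6 K.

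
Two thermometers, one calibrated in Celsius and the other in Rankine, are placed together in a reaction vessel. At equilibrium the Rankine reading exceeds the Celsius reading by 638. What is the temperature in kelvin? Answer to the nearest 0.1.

Let x be the Celsius reading; then the Rankine reading is 1.8·x + 491.67.
(1.8·x + 491.67) - x = 638  ⇒  (0.8)·x = 146.33  ⇒  x = 182.9125°C.
In kelvin: 182.9125 + 273.15 = 456.1 K.

456.1 K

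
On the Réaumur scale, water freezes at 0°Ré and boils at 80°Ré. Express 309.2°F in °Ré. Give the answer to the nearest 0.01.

123.20°Ré

First in Celsius: (309.2 - 32) × 5/9 = 154.0000°C.
Linearly onto the Réaumur scale: 0 + (154.0000 / 100) × (80 - 0) = 123.20°Ré.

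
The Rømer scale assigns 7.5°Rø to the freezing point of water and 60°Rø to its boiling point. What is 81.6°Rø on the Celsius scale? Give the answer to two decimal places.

Linear interpolation between the fixed points: C = (81.6 - 7.5) × 100 / (60 - 7.5) = 141.1429°C.

141.14°C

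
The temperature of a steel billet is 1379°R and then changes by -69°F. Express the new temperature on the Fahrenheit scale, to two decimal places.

Initial temperature in Celsius: (1379 - 491.67) × 5/9 = 492.9611°C.
The 69°F change is an interval, so only the factor 5/9 applies: -69 × 5/9 = -38.3333°C.
Final Celsius temperature: 492.9611 - 38.3333 = 454.6278°C.
In Fahrenheit: 454.6278 × 1.8 + 32 = 850.33°F.

850.33°F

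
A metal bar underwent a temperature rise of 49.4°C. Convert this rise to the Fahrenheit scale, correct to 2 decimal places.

For a temperature interval the offset drops out; only the factor 1.8 applies.
49.4 × 1.8 = 88.92.

88.92°F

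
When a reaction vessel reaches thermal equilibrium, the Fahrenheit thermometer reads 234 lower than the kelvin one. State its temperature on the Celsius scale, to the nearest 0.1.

Let x be the kelvin reading; then the Fahrenheit reading is 1.8·x - 459.67.
(1.8·x - 459.67) - x = -234  ⇒  (0.8)·x = 225.67  ⇒  x = 282.0875 K.
In Celsius: 282.0875 - 273.15 = 8.9°C.

8.9°C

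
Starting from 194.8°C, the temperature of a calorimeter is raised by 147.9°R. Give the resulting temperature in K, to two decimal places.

The 147.9°R change is an interval, so only the factor 5/9 applies: +147.9 × 5/9 = +82.1667°C.
Final Celsius temperature: 194.8000 + 82.1667 = 276.9667°C.
In kelvin: 276.9667 + 273.15 = 550.12 K.

550.12 K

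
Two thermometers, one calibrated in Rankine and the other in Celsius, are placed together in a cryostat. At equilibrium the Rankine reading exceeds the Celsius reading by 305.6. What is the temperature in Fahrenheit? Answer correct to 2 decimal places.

-386.66°F

Let x be the Rankine reading; then the Celsius reading is 5/9·x - 273.15.
(5/9·x - 273.15) - x = -305.6  ⇒  (-4/9)·x = -32.45  ⇒  x = 73.0125°R.
In Celsius: (73.0125 - 491.67) × 5/9 = -232.5875°C.
In Fahrenheit: -232.5875 × 1.8 + 32 = -386.66°F.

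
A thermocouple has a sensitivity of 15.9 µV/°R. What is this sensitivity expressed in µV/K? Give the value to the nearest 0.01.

The quantity depends on a temperature interval, so only the ratio of degree sizes applies; the offset between the scales is irrelevant.
A change of 1 K is a change of 1.8°R, so per K the value is 15.9 × 1.8 = 28.62.

28.62 µV/K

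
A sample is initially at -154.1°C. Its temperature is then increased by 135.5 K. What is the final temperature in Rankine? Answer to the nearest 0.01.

458.19°R

The 135.5 K change is an interval; Kelvin and Celsius degrees are the same size, so ΔC = +135.5°C.
Final Celsius temperature: -154.1000 + 135.5000 = -18.6000°C.
In Rankine: -18.6000 × 1.8 + 491.67 = 458.19°R.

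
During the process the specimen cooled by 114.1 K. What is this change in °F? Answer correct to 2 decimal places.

For a temperature interval the offset drops out; only the factor 1.8 applies.
114.1 × 1.8 = 205.38.

205.38°F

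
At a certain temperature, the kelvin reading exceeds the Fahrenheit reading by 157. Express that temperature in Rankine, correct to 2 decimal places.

Let x be the Fahrenheit reading; then the kelvin reading is 5/9·x + 255.372.
(5/9·x + 255.372) - x = 157  ⇒  (-4/9)·x = -98.3722  ⇒  x = 221.3375°F.
In Celsius: (221.3375 - 32) × 5/9 = 105.1875°C.
In Rankine: 105.1875 × 1.8 + 491.67 = 681.01°R.

681.01°R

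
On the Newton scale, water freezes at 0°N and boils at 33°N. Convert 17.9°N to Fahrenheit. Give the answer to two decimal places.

129.64°F

Linear interpolation between the fixed points: C = (17.9 - 0) × 100 / (33 - 0) = 54.2424°C.
Then 54.2424 × 1.8 + 32 = 129.64°F.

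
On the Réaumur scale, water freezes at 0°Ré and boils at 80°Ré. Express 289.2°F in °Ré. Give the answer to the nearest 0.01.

114.31°Ré

First in Celsius: (289.2 - 32) × 5/9 = 142.8889°C.
Linearly onto the Réaumur scale: 0 + (142.8889 / 100) × (80 - 0) = 114.31°Ré.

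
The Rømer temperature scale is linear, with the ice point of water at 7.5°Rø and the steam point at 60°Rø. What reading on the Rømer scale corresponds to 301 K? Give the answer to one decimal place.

22.1°Rø

First in Celsius: 301 - 273.15 = 27.8500°C.
Linearly onto the Rømer scale: 7.5 + (27.8500 / 100) × (60 - 7.5) = 22.1°Rø.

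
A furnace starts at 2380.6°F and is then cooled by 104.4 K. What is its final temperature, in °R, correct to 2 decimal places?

2652.35°R

Initial temperature in Celsius: (2380.6 - 32) × 5/9 = 1304.7778°C.
The 104.4 K change is an interval; Kelvin and Celsius degrees are the same size, so ΔC = -104.4°C.
Final Celsius temperature: 1304.7778 - 104.4000 = 1200.3778°C.
In Rankine: 1200.3778 × 1.8 + 491.67 = 2652.35°R.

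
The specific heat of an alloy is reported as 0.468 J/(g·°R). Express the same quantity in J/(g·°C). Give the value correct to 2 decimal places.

Since only a temperature interval is involved, the additive offset between the scales drops out.
A change of 1°C is a change of 1.8°R, so per °C the value is 0.468 × 1.8 = 0.84.

0.84 J/(g·°C)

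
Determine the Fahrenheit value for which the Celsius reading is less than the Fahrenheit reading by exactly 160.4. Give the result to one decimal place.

320.9°F

Let F be the Fahrenheit reading. The Celsius reading is C = 5/9·F - 17.7778.
Require C - F = -160.4: (-4/9)·F - 17.7778 = -160.4.
F = (-160.4 + 17.7778) / (-4/9) = 320.9.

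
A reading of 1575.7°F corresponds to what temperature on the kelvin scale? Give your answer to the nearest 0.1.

In Celsius: (1575.7 - 32) × 5/9 = 857.6111°C.
In kelvin: 857.6111 + 273.15 = 1130.8 K.

1130.8 K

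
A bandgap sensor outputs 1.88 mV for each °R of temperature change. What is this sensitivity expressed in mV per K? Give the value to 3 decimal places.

3.384 mV per K

Since only a temperature interval is involved, the additive offset between the scales drops out.
A change of 1 K is a change of 1.8°R, so per K the value is 1.88 × 1.8 = 3.384.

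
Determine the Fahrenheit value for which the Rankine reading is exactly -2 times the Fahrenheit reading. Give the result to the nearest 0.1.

-153.2°F

Let F be the Fahrenheit reading. The Rankine reading is R = 1·F + 459.67.
Require R = -2·F: 1·F + 459.67 = -2·F.
(3)·F = -459.67  ⇒  F = -153.2.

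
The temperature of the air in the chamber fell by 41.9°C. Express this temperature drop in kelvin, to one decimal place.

41.9 K

Celsius and kelvin degrees are the same size, so the interval is unchanged: 41.9.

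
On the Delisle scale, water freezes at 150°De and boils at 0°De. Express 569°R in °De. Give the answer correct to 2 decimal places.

First in Celsius: (569 - 491.67) × 5/9 = 42.9611°C.
Linearly onto the Delisle scale: 150 + (42.9611 / 100) × (0 - 150) = 85.56°De.

85.56°De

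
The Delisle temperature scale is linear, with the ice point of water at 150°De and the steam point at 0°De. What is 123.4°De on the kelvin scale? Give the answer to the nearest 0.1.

290.9 K

Linear interpolation between the fixed points: C = (123.4 - 150) × 100 / (0 - 150) = 17.7333°C.
Then 17.7333 + 273.15 = 290.9 K.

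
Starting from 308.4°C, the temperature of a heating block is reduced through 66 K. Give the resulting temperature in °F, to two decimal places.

468.32°F

The 66 K change is an interval; Kelvin and Celsius degrees are the same size, so ΔC = -66°C.
Final Celsius temperature: 308.4000 - 66.0000 = 242.4000°C.
In Fahrenheit: 242.4000 × 1.8 + 32 = 468.32°F.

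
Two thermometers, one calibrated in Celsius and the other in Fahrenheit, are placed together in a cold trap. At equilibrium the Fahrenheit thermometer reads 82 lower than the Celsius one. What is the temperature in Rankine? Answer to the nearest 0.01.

235.17°R

Let x be the Celsius reading; then the Fahrenheit reading is 1.8·x + 32.
(1.8·x + 32) - x = -82  ⇒  (0.8)·x = -114  ⇒  x = -142.5000°C.
In Rankine: -142.5000 × 1.8 + 491.67 = 235.17°R.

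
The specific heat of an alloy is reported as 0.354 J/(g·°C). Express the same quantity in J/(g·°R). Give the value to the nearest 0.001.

The quantity depends on a temperature interval, so only the ratio of degree sizes applies; the offset between the scales is irrelevant.
A change of 1°R is a change of 5/9°C, so per °R the value is 0.354 × 5/9 = 0.197.

0.197 J/(g·°R)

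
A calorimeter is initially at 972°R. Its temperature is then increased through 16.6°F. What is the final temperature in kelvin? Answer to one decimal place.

Initial temperature in Celsius: (972 - 491.67) × 5/9 = 266.8500°C.
The 16.6°F change is an interval, so only the factor 5/9 applies: +16.6 × 5/9 = +9.2222°C.
Final Celsius temperature: 266.8500 + 9.2222 = 276.0722°C.
In kelvin: 276.0722 + 273.15 = 549.2 K.

549.2 K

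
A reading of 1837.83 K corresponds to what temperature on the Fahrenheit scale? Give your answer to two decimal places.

In Celsius: 1837.83 - 273.15 = 1564.6800°C.
In Fahrenheit: 1564.6800 × 1.8 + 32 = 2848.42°F.

2848.42°F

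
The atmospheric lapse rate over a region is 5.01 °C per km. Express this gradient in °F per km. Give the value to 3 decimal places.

9.018 °F/km

Since only a temperature interval is involved, the additive offset between the scales drops out.
A change of 1°C is a change of 1.8°F, so 5.01 × 1.8 = 9.018.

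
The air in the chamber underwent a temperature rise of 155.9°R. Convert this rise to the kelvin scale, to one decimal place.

For a temperature interval the offset drops out; only the factor 5/9 applies.
155.9 × 5/9 = 86.6.

86.6 K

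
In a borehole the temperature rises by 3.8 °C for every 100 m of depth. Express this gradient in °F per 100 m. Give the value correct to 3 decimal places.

The quantity depends on a temperature interval, so only the ratio of degree sizes applies; the offset between the scales is irrelevant.
A change of 1°C is a change of 1.8°F, so 3.8 × 1.8 = 6.840.

6.840 °F/100 m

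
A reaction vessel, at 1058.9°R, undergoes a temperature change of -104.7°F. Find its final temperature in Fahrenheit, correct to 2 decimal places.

494.53°F

Initial temperature in Celsius: (1058.9 - 491.67) × 5/9 = 315.1278°C.
The 104.7°F change is an interval, so only the factor 5/9 applies: -104.7 × 5/9 = -58.1667°C.
Final Celsius temperature: 315.1278 - 58.1667 = 256.9611°C.
In Fahrenheit: 256.9611 × 1.8 + 32 = 494.53°F.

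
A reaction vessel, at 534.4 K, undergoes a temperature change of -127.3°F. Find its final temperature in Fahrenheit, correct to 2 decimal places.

374.95°F

Initial temperature in Celsius: 534.4 - 273.15 = 261.2500°C.
The 127.3°F change is an interval, so only the factor 5/9 applies: -127.3 × 5/9 = -70.7222°C.
Final Celsius temperature: 261.2500 - 70.7222 = 190.5278°C.
In Fahrenheit: 190.5278 × 1.8 + 32 = 374.95°F.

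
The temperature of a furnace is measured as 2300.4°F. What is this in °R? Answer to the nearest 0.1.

In Celsius: (2300.4 - 32) × 5/9 = 1260.2222°C.
In Rankine: 1260.2222 × 1.8 + 491.67 = 2760.1°R.

2760.1°R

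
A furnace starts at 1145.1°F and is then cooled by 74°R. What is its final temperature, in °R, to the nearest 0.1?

1530.8°R

Initial temperature in Celsius: (1145.1 - 32) × 5/9 = 618.3889°C.
The 74°R change is an interval, so only the factor 5/9 applies: -74 × 5/9 = -41.1111°C.
Final Celsius temperature: 618.3889 - 41.1111 = 577.2778°C.
In Rankine: 577.2778 × 1.8 + 491.67 = 1530.8°R.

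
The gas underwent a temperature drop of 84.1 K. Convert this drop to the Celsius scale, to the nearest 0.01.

Kelvin and Celsius degrees are the same size, so the interval is unchanged: 84.10.

84.10°C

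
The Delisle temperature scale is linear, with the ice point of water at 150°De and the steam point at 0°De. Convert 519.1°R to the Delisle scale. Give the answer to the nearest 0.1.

127.1°De

First in Celsius: (519.1 - 491.67) × 5/9 = 15.2389°C.
Linearly onto the Delisle scale: 150 + (15.2389 / 100) × (0 - 150) = 127.1°De.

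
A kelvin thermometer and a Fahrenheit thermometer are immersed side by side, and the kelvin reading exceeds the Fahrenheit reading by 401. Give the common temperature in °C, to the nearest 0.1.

Let x be the kelvin reading; then the Fahrenheit reading is 1.8·x - 459.67.
(1.8·x - 459.67) - x = -401  ⇒  (0.8)·x = 58.67  ⇒  x = 73.3375 K.
In Celsius: 73.3375 - 273.15 = -199.8°C.

-199.8°C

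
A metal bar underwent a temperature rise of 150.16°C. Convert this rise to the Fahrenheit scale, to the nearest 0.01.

270.29°F

An interval of 1°C corresponds to 1.8°F.
150.16 × 1.8 = 270.29.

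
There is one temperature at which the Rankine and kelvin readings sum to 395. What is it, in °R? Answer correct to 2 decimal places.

253.93°R

Let R be the Rankine reading. The kelvin reading is K = 5/9·R.
Require R + K = 395: (14/9)·R = 395.
R = (395) / (14/9) = 253.93.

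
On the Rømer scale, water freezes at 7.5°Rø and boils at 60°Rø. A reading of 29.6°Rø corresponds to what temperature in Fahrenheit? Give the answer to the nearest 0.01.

107.77°F

Linear interpolation between the fixed points: C = (29.6 - 7.5) × 100 / (60 - 7.5) = 42.0952°C.
Then 42.0952 × 1.8 + 32 = 107.77°F.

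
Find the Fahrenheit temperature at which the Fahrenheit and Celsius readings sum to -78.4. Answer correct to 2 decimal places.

Let F be the Fahrenheit reading. The Celsius reading is C = 5/9·F - 17.7778.
Require F + C = -78.4: (14/9)·F - 17.7778 = -78.4.
F = (-78.4 + 17.7778) / (14/9) = -38.97.

-38.97°F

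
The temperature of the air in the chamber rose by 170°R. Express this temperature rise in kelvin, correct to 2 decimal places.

Only the scale ratio 5/9 matters for a change in temperature.
170 × 5/9 = 94.44.

94.44 K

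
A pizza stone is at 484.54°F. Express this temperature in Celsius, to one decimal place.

In Celsius: (484.54 - 32) × 5/9 = 251.4111°C.

251.4°C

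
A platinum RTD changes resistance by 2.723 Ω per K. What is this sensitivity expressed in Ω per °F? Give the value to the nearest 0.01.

1.51 Ω per °F

Since only a temperature interval is involved, the additive offset between the scales drops out.
A change of 1°F is a change of 5/9 K, so per °F the value is 2.723 × 5/9 = 1.51.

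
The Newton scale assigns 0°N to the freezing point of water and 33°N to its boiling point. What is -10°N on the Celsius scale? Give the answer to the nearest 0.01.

Linear interpolation between the fixed points: C = (-10 - 0) × 100 / (33 - 0) = -30.3030°C.

-30.30°C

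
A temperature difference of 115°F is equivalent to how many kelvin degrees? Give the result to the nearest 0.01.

For a temperature interval the offset drops out; only the factor 5/9 applies.
115 × 5/9 = 63.89.

63.89 K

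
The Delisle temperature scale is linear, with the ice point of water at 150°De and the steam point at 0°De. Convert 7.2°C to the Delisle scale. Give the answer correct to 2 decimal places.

139.20°De

Linearly onto the Delisle scale: 150 + (7.2000 / 100) × (0 - 150) = 139.20°De.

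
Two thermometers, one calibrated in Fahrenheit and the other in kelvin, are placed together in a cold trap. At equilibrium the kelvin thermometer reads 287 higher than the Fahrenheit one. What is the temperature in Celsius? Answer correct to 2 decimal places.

Let x be the Fahrenheit reading; then the kelvin reading is 5/9·x + 255.372.
(5/9·x + 255.372) - x = 287  ⇒  (-4/9)·x = 31.6278  ⇒  x = -71.1625°F.
In Celsius: (-71.1625 - 32) × 5/9 = -57.31°C.

-57.31°C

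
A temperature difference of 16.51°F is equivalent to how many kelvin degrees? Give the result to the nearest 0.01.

9.17 K

Only the scale ratio 5/9 matters for a change in temperature.
16.51 × 5/9 = 9.17.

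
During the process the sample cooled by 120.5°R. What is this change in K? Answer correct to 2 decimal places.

For a temperature interval the offset drops out; only the factor 5/9 applies.
120.5 × 5/9 = 66.94.

66.94 K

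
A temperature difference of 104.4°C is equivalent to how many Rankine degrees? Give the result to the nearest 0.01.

187.92°R

Only the scale ratio 1.8 matters for a change in temperature.
104.4 × 1.8 = 187.92.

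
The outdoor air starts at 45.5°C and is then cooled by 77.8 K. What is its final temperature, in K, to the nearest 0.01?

The 77.8 K change is an interval; Kelvin and Celsius degrees are the same size, so ΔC = -77.8°C.
Final Celsius temperature: 45.5000 - 77.8000 = -32.3000°C.
In kelvin: -32.3000 + 273.15 = 240.85 K.

240.85 K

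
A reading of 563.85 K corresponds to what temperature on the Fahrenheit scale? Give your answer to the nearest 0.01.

555.26°F

In Celsius: 563.85 - 273.15 = 290.7000°C.
In Fahrenheit: 290.7000 × 1.8 + 32 = 555.26°F.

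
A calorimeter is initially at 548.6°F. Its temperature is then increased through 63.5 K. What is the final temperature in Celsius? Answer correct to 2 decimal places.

Initial temperature in Celsius: (548.6 - 32) × 5/9 = 287.0000°C.
The 63.5 K change is an interval; Kelvin and Celsius degrees are the same size, so ΔC = +63.5°C.
Final Celsius temperature: 287.0000 + 63.5000 = 350.5000°C.

350.50°C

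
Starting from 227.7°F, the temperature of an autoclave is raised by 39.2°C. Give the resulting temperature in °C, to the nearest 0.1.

Initial temperature in Celsius: (227.7 - 32) × 5/9 = 108.7222°C.
Final Celsius temperature: 108.7222 + 39.2000 = 147.9222°C.

147.9°C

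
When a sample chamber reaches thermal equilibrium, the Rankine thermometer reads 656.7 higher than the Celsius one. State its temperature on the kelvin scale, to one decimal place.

Let x be the Celsius reading; then the Rankine reading is 1.8·x + 491.67.
(1.8·x + 491.67) - x = 656.7  ⇒  (0.8)·x = 165.03  ⇒  x = 206.2875°C.
In kelvin: 206.2875 + 273.15 = 479.4 K.

479.4 K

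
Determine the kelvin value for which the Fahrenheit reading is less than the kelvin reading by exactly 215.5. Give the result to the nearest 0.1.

305.2 K

Let K be the kelvin reading. The Fahrenheit reading is F = 1.8·K - 459.67.
Require F - K = -215.5: (0.8)·K - 459.67 = -215.5.
K = (-215.5 + 459.67) / (0.8) = 305.2.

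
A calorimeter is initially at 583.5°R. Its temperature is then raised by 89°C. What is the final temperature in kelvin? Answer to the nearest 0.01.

Initial temperature in Celsius: (583.5 - 491.67) × 5/9 = 51.0167°C.
Final Celsius temperature: 51.0167 + 89.0000 = 140.0167°C.
In kelvin: 140.0167 + 273.15 = 413.17 K.

413.17 K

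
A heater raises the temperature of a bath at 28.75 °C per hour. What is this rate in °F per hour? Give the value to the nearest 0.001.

51.750 °F/hour

The quantity depends on a temperature interval, so only the ratio of degree sizes applies; the offset between the scales is irrelevant.
A change of 1°C is a change of 1.8°F, so 28.75 × 1.8 = 51.750.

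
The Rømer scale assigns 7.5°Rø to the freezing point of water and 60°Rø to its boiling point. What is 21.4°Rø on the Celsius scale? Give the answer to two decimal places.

26.48°C

Linear interpolation between the fixed points: C = (21.4 - 7.5) × 100 / (60 - 7.5) = 26.4762°C.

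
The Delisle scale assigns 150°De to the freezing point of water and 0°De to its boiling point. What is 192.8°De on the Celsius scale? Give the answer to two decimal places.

Linear interpolation between the fixed points: C = (192.8 - 150) × 100 / (0 - 150) = -28.5333°C.

-28.53°C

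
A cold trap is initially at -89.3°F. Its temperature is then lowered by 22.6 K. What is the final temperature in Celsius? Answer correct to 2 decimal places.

-89.99°C

Initial temperature in Celsius: (-89.3 - 32) × 5/9 = -67.3889°C.
The 22.6 K change is an interval; Kelvin and Celsius degrees are the same size, so ΔC = -22.6°C.
Final Celsius temperature: -67.3889 - 22.6000 = -89.9889°C.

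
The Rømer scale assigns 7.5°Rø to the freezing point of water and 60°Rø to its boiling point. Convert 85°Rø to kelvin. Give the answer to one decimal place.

420.8 K

Linear interpolation between the fixed points: C = (85 - 7.5) × 100 / (60 - 7.5) = 147.6190°C.
Then 147.6190 + 273.15 = 420.8 K.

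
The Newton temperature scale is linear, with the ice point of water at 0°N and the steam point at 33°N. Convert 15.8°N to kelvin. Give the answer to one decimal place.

321.0 K

Linear interpolation between the fixed points: C = (15.8 - 0) × 100 / (33 - 0) = 47.8788°C.
Then 47.8788 + 273.15 = 321.0 K.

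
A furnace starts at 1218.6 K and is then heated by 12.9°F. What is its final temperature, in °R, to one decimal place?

2206.4°R

Initial temperature in Celsius: 1218.6 - 273.15 = 945.4500°C.
The 12.9°F change is an interval, so only the factor 5/9 applies: +12.9 × 5/9 = +7.1667°C.
Final Celsius temperature: 945.4500 + 7.1667 = 952.6167°C.
In Rankine: 952.6167 × 1.8 + 491.67 = 2206.4°R.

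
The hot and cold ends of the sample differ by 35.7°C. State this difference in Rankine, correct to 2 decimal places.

For a temperature interval the offset drops out; only the factor 1.8 applies.
35.7 × 1.8 = 64.26.

64.26°R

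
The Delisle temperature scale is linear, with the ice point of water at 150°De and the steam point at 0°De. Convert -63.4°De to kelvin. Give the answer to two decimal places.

Linear interpolation between the fixed points: C = (-63.4 - 150) × 100 / (0 - 150) = 142.2667°C.
Then 142.2667 + 273.15 = 415.42 K.

415.42 K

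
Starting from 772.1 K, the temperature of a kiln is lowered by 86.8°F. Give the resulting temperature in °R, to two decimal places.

Initial temperature in Celsius: 772.1 - 273.15 = 498.9500°C.
The 86.8°F change is an interval, so only the factor 5/9 applies: -86.8 × 5/9 = -48.2222°C.
Final Celsius temperature: 498.9500 - 48.2222 = 450.7278°C.
In Rankine: 450.7278 × 1.8 + 491.67 = 1302.98°R.

1302.98°R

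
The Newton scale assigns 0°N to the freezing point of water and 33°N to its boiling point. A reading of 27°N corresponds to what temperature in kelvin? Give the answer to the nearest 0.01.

Linear interpolation between the fixed points: C = (27 - 0) × 100 / (33 - 0) = 81.8182°C.
Then 81.8182 + 273.15 = 354.97 K.

354.97 K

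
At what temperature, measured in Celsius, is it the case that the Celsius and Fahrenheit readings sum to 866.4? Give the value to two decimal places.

Let C be the Celsius reading. The Fahrenheit reading is F = 1.8·C + 32.
Require C + F = 866.4: (2.8)·C + 32 = 866.4.
C = (866.4 - 32) / (2.8) = 298.00.

298.00°C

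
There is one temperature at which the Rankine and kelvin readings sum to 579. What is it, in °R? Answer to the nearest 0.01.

372.21°R

Let R be the Rankine reading. The kelvin reading is K = 5/9·R.
Require R + K = 579: (14/9)·R = 579.
R = (579) / (14/9) = 372.21.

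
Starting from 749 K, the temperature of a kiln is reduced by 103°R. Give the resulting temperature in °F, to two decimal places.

785.53°F

Initial temperature in Celsius: 749 - 273.15 = 475.8500°C.
The 103°R change is an interval, so only the factor 5/9 applies: -103 × 5/9 = -57.2222°C.
Final Celsius temperature: 475.8500 - 57.2222 = 418.6278°C.
In Fahrenheit: 418.6278 × 1.8 + 32 = 785.53°F.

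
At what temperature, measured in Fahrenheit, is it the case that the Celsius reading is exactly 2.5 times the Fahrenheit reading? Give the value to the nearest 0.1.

Let F be the Fahrenheit reading. The Celsius reading is C = 5/9·F - 17.7778.
Require C = 2.5·F: 5/9·F - 17.7778 = 2.5·F.
(-35/18)·F = 17.7778  ⇒  F = -9.1.

-9.1°F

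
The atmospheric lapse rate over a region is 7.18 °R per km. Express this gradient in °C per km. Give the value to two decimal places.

Since only a temperature interval is involved, the additive offset between the scales drops out.
A change of 1°R is a change of 5/9°C, so 7.18 × 5/9 = 3.99.

3.99 °C/km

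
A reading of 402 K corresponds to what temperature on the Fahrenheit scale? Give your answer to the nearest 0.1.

263.9°F

In Celsius: 402 - 273.15 = 128.8500°C.
In Fahrenheit: 128.8500 × 1.8 + 32 = 263.9°F.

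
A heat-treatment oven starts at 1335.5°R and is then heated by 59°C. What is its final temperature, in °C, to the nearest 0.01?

527.79°C

Initial temperature in Celsius: (1335.5 - 491.67) × 5/9 = 468.7944°C.
Final Celsius temperature: 468.7944 + 59.0000 = 527.7944°C.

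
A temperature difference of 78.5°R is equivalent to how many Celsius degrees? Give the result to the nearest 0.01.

43.61°C

An interval of 1°R corresponds to 5/9°C.
78.5 × 5/9 = 43.61.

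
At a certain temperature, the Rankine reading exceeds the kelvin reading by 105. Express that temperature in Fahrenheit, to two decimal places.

-223.42°F

Let x be the kelvin reading; then the Rankine reading is 1.8·x.
(1.8·x) - x = 105  ⇒  (0.8)·x = 105  ⇒  x = 131.2500 K.
In Celsius: 131.25 - 273.15 = -141.9000°C.
In Fahrenheit: -141.9000 × 1.8 + 32 = -223.42°F.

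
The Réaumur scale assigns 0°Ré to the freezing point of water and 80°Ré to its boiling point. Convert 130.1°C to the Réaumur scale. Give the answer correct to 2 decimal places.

Linearly onto the Réaumur scale: 0 + (130.1000 / 100) × (80 - 0) = 104.08°Ré.

104.08°Ré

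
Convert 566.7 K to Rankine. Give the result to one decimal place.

In Celsius: 566.7 - 273.15 = 293.5500°C.
In Rankine: 293.5500 × 1.8 + 491.67 = 1020.1°R.

1020.1°R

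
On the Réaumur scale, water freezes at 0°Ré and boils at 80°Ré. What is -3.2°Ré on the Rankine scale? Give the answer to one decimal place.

484.5°R

Linear interpolation between the fixed points: C = (-3.2 - 0) × 100 / (80 - 0) = -4.0000°C.
Then -4.0000 × 1.8 + 491.67 = 484.5°R.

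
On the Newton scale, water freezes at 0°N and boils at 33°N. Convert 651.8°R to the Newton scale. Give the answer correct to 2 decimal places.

29.36°N

First in Celsius: (651.8 - 491.67) × 5/9 = 88.9611°C.
Linearly onto the Newton scale: 0 + (88.9611 / 100) × (33 - 0) = 29.36°N.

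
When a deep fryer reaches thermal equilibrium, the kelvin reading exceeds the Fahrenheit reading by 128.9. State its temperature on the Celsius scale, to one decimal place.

140.3°C

Let x be the Fahrenheit reading; then the kelvin reading is 5/9·x + 255.372.
(5/9·x + 255.372) - x = 128.9  ⇒  (-4/9)·x = -126.472  ⇒  x = 284.5625°F.
In Celsius: (284.5625 - 32) × 5/9 = 140.3°C.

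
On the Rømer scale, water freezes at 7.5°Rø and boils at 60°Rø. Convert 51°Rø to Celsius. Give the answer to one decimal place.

82.9°C

Linear interpolation between the fixed points: C = (51 - 7.5) × 100 / (60 - 7.5) = 82.8571°C.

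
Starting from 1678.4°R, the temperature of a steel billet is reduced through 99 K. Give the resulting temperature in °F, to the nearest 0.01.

1040.53°F

Initial temperature in Celsius: (1678.4 - 491.67) × 5/9 = 659.2944°C.
The 99 K change is an interval; Kelvin and Celsius degrees are the same size, so ΔC = -99°C.
Final Celsius temperature: 659.2944 - 99.0000 = 560.2944°C.
In Fahrenheit: 560.2944 × 1.8 + 32 = 1040.53°F.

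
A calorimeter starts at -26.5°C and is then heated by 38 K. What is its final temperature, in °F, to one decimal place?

52.7°F

The 38 K change is an interval; Kelvin and Celsius degrees are the same size, so ΔC = +38°C.
Final Celsius temperature: -26.5000 + 38.0000 = 11.5000°C.
In Fahrenheit: 11.5000 × 1.8 + 32 = 52.7°F.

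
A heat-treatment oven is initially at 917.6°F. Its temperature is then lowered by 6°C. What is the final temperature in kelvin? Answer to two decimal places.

Initial temperature in Celsius: (917.6 - 32) × 5/9 = 492.0000°C.
Final Celsius temperature: 492.0000 - 6.0000 = 486.0000°C.
In kelvin: 486.0000 + 273.15 = 759.15 K.

759.15 K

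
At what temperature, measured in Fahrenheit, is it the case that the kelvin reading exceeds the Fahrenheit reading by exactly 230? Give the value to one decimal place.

57.1°F

Let F be the Fahrenheit reading. The kelvin reading is K = 5/9·F + 255.372.
Require K - F = 230: (-4/9)·F + 255.372 = 230.
F = (230 - 255.372) / (-4/9) = 57.1.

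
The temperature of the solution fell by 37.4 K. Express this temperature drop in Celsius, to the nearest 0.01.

Kelvin and Celsius degrees are the same size, so the interval is unchanged: 37.40.

37.40°C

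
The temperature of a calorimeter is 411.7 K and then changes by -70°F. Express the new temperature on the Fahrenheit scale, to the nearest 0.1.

211.4°F

Initial temperature in Celsius: 411.7 - 273.15 = 138.5500°C.
The 70°F change is an interval, so only the factor 5/9 applies: -70 × 5/9 = -38.8889°C.
Final Celsius temperature: 138.5500 - 38.8889 = 99.6611°C.
In Fahrenheit: 99.6611 × 1.8 + 32 = 211.4°F.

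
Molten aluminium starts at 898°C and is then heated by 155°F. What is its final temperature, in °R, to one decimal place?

The 155°F change is an interval, so only the factor 5/9 applies: +155 × 5/9 = +86.1111°C.
Final Celsius temperature: 898.0000 + 86.1111 = 984.1111°C.
In Rankine: 984.1111 × 1.8 + 491.67 = 2263.1°R.

2263.1°R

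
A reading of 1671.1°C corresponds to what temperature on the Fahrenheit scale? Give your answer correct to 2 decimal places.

3039.98°F

In Fahrenheit: 1671.1000 × 1.8 + 32 = 3039.98°F.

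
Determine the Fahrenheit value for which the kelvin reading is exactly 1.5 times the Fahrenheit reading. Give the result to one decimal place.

270.4°F

Let F be the Fahrenheit reading. The kelvin reading is K = 5/9·F + 255.372.
Require K = 1.5·F: 5/9·F + 255.372 = 1.5·F.
(-17/18)·F = -255.372  ⇒  F = 270.4.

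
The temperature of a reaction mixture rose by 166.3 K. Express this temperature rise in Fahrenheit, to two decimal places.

For a temperature interval the offset drops out; only the factor 1.8 applies.
166.3 × 1.8 = 299.34.

299.34°F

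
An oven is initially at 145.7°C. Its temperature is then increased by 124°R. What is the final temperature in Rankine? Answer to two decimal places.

The 124°R change is an interval, so only the factor 5/9 applies: +124 × 5/9 = +68.8889°C.
Final Celsius temperature: 145.7000 + 68.8889 = 214.5889°C.
In Rankine: 214.5889 × 1.8 + 491.67 = 877.93°R.

877.93°R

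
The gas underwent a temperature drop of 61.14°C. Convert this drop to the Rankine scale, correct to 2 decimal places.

110.05°R

An interval of 1°C corresponds to 1.8°R.
61.14 × 1.8 = 110.05.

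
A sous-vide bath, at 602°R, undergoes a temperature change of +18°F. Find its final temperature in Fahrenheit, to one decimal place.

Initial temperature in Celsius: (602 - 491.67) × 5/9 = 61.2944°C.
The 18°F change is an interval, so only the factor 5/9 applies: +18 × 5/9 = +10.0000°C.
Final Celsius temperature: 61.2944 + 10.0000 = 71.2944°C.
In Fahrenheit: 71.2944 × 1.8 + 32 = 160.3°F.

160.3°F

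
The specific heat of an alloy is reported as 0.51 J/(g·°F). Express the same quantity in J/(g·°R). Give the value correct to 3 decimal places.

Since only a temperature interval is involved, the additive offset between the scales drops out.
A change of 1°R is a change of 1°F, so per °R the value is 0.51 × 1 = 0.510.

0.510 J/(g·°R)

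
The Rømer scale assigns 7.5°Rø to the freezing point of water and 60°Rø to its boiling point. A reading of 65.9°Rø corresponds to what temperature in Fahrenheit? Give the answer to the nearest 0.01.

232.23°F

Linear interpolation between the fixed points: C = (65.9 - 7.5) × 100 / (60 - 7.5) = 111.2381°C.
Then 111.2381 × 1.8 + 32 = 232.23°F.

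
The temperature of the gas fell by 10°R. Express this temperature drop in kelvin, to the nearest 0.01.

5.56 K

For a temperature interval the offset drops out; only the factor 5/9 applies.
10 × 5/9 = 5.56.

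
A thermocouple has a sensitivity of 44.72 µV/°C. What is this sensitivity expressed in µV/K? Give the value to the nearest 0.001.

Since only a temperature interval is involved, the additive offset between the scales drops out.
A change of 1 K is a change of 1°C, so per K the value is 44.72 × 1 = 44.720.

44.720 µV/K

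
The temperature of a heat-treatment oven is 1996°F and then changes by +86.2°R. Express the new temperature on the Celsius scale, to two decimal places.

Initial temperature in Celsius: (1996 - 32) × 5/9 = 1091.1111°C.
The 86.2°R change is an interval, so only the factor 5/9 applies: +86.2 × 5/9 = +47.8889°C.
Final Celsius temperature: 1091.1111 + 47.8889 = 1139.0000°C.

1139.00°C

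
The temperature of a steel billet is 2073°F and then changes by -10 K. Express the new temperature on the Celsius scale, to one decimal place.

1123.9°C

Initial temperature in Celsius: (2073 - 32) × 5/9 = 1133.8889°C.
The 10 K change is an interval; Kelvin and Celsius degrees are the same size, so ΔC = -10°C.
Final Celsius temperature: 1133.8889 - 10.0000 = 1123.8889°C.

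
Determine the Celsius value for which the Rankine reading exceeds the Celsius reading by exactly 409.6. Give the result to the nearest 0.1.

-102.6°C

Let C be the Celsius reading. The Rankine reading is R = 1.8·C + 491.67.
Require R - C = 409.6: (0.8)·C + 491.67 = 409.6.
C = (409.6 - 491.67) / (0.8) = -102.6.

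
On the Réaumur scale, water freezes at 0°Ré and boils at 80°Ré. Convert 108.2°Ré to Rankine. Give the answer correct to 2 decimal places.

735.12°R

Linear interpolation between the fixed points: C = (108.2 - 0) × 100 / (80 - 0) = 135.2500°C.
Then 135.2500 × 1.8 + 491.67 = 735.12°R.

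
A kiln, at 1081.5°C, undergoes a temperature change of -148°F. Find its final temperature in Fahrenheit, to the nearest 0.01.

The 148°F change is an interval, so only the factor 5/9 applies: -148 × 5/9 = -82.2222°C.
Final Celsius temperature: 1081.5000 - 82.2222 = 999.2778°C.
In Fahrenheit: 999.2778 × 1.8 + 32 = 1830.70°F.

1830.70°F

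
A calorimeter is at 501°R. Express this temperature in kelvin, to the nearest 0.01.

In Celsius: (501 - 491.67) × 5/9 = 5.1833°C.
In kelvin: 5.1833 + 273.15 = 278.33 K.

278.33 K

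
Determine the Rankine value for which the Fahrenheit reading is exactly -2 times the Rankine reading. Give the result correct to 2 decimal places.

153.22°R

Let R be the Rankine reading. The Fahrenheit reading is F = 1·R - 459.67.
Require F = -2·R: 1·R - 459.67 = -2·R.
(3)·R = 459.67  ⇒  R = 153.22.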